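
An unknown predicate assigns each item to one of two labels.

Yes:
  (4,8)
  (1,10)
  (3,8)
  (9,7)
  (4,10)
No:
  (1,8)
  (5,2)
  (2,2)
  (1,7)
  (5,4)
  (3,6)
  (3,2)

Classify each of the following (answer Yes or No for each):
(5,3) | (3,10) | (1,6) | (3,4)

No, Yes, No, No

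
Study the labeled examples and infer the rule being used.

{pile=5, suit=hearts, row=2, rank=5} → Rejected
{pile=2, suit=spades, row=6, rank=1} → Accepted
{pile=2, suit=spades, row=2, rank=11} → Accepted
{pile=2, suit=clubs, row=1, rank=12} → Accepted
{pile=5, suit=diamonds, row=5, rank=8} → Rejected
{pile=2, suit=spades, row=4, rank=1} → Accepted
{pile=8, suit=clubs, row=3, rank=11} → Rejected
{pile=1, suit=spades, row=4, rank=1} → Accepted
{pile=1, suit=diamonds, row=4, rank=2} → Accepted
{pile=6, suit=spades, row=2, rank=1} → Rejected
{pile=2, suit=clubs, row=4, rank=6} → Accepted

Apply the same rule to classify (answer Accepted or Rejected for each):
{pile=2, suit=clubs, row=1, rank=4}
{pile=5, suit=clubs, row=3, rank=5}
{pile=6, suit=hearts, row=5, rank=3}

Accepted, Rejected, Rejected

The common property of the 'Accepted' items is: pile ≤ 2. No 'Rejected' item has it.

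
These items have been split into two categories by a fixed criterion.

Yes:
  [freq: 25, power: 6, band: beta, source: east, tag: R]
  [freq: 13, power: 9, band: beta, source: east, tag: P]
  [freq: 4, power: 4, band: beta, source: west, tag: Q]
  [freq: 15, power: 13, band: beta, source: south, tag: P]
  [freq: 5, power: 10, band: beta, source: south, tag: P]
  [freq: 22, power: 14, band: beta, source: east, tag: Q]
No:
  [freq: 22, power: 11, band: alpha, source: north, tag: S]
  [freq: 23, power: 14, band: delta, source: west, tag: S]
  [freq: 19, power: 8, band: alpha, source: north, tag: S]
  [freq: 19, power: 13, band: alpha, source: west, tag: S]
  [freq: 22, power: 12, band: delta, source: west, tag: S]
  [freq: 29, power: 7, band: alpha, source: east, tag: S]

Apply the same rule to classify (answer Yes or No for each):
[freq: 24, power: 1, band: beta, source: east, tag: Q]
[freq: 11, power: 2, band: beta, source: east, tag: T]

Every 'Yes' example satisfies: band is beta. None of the 'No' examples do.
[freq: 24, power: 1, band: beta, source: east, tag: Q] → band is beta → Yes. [freq: 11, power: 2, band: beta, source: east, tag: T] → band is beta → Yes.

Yes, Yes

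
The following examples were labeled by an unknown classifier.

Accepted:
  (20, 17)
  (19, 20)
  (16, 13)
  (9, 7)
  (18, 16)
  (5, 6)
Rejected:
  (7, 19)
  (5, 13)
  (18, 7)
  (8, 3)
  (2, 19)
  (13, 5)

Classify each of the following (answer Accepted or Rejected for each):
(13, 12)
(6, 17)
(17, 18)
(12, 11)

Accepted, Rejected, Accepted, Accepted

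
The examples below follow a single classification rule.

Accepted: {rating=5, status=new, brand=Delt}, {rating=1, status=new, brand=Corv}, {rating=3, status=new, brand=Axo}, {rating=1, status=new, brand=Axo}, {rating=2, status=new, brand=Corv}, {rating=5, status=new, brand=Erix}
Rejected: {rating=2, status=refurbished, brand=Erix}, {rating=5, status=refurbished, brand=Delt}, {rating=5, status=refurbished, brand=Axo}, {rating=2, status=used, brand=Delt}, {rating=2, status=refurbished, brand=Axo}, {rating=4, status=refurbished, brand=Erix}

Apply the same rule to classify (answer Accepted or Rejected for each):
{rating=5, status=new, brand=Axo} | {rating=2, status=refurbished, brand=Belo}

The common property of the 'Accepted' items is: status is new. No 'Rejected' item has it.

Accepted, Rejected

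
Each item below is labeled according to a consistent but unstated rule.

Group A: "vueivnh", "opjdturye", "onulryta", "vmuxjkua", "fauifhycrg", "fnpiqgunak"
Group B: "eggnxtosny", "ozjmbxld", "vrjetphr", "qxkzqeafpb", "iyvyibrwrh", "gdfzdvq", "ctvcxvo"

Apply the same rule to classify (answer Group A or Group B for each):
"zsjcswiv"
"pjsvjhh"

Group B, Group B

The common property of the 'Group A' items is: contains 'u'. No 'Group B' item has it.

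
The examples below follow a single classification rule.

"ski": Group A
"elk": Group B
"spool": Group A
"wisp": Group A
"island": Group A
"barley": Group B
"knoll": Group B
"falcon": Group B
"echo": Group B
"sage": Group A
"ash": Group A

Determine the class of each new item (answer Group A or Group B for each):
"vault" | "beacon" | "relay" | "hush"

The common property of the 'Group A' items is: contains 's'. No 'Group B' item has it.
"vault" — no 's', hence Group B.
"beacon" — no 's', hence Group B.
"relay" — no 's', hence Group B.
"hush" — has 's', hence Group A.

Group B, Group B, Group B, Group A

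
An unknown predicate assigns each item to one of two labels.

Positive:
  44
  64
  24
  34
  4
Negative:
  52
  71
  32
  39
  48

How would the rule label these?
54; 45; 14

Positive, Negative, Positive

The pattern is that an item is 'Positive' exactly when: ends in digit 4.
54: last digit 4, qualifies → Positive. 45: last digit 5, doesn't qualify → Negative. 14: last digit 4, qualifies → Positive.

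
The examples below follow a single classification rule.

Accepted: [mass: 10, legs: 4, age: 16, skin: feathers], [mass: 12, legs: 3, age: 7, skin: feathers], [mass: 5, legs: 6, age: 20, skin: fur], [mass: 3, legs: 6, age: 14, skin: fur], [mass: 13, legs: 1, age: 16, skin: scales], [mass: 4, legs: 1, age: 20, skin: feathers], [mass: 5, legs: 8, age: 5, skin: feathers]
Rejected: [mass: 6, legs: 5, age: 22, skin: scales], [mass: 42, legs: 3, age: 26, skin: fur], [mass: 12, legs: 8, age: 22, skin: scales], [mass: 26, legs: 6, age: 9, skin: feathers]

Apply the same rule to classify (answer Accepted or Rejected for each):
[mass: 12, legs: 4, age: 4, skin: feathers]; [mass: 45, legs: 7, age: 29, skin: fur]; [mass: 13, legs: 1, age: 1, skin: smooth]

Accepted, Rejected, Accepted

Rule: mass ≤ 13 AND age ≤ 20. This holds for each 'Accepted' example and fails for each 'Rejected' one.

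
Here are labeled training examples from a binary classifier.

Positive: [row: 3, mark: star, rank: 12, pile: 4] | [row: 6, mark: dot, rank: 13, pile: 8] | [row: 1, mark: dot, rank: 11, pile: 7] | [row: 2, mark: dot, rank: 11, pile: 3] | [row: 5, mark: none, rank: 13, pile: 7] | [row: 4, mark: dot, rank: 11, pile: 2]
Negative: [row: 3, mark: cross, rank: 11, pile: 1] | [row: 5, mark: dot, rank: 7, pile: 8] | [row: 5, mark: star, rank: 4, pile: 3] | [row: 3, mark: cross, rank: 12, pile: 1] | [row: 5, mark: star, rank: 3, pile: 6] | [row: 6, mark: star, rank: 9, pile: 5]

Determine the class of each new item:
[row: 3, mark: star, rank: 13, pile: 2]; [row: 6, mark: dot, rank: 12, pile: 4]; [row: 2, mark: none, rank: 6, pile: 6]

The simplest hypothesis consistent with all the labels is: pile ≥ 2 AND rank ≥ 11.
Positive: [row: 3, mark: star, rank: 13, pile: 2], since pile = 2, rank = 13. Positive: [row: 6, mark: dot, rank: 12, pile: 4], since pile = 4, rank = 12. Negative: [row: 2, mark: none, rank: 6, pile: 6], since pile = 6, rank = 6.

Positive, Positive, Negative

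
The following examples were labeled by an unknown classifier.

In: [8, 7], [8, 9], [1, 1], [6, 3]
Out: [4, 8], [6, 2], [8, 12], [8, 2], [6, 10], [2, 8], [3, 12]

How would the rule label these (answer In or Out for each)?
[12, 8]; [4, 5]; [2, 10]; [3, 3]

Out, In, Out, In

'In' ⟺ second is odd.
[12, 8] → second 8 → Out.
[4, 5] → second 5 → In.
[2, 10] → second 10 → Out.
[3, 3] → second 3 → In.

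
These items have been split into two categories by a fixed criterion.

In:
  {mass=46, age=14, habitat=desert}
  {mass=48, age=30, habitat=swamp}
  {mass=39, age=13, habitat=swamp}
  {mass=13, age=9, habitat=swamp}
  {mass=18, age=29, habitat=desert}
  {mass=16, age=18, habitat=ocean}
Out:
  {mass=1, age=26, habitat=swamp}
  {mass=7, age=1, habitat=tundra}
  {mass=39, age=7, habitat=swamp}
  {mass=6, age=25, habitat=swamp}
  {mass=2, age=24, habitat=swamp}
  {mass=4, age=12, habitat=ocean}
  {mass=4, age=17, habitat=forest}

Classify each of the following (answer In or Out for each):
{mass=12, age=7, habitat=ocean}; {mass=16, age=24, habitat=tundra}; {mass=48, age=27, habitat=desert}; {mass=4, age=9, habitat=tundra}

Out, In, In, Out

The pattern is that an item is 'In' exactly when: age ≥ 9 AND mass ≥ 7.
Out: {mass=12, age=7, habitat=ocean}, since age = 7, mass = 12. In: {mass=16, age=24, habitat=tundra}, since age = 24, mass = 16. In: {mass=48, age=27, habitat=desert}, since age = 27, mass = 48. Out: {mass=4, age=9, habitat=tundra}, since age = 9, mass = 4.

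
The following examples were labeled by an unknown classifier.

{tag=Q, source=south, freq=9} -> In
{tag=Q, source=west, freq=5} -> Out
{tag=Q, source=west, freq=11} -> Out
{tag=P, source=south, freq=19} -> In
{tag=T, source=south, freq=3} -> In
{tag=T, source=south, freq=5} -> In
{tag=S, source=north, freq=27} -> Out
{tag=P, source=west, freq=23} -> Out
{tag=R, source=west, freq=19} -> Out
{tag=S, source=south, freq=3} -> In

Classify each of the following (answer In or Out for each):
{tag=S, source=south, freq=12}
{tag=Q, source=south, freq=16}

One predicate separates the groups cleanly: source is south.
{tag=S, source=south, freq=12} — source is south, hence In.
{tag=Q, source=south, freq=16} — source is south, hence In.

In, In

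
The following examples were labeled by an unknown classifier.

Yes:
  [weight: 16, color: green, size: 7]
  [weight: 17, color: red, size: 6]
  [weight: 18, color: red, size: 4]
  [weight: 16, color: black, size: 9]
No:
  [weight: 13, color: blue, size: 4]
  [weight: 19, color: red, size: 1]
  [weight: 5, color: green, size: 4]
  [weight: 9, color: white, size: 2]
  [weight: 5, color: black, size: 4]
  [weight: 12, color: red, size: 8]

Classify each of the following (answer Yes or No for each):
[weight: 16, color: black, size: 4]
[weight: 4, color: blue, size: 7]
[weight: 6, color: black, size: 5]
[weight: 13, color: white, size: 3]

Yes, No, No, No

The simplest hypothesis consistent with all the labels is: size ≥ 2 AND weight ≥ 16.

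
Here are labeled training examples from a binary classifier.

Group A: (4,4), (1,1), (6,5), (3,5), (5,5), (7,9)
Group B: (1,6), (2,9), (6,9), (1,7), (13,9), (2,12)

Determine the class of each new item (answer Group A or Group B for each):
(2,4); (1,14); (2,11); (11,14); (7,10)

Group A, Group B, Group B, Group B, Group B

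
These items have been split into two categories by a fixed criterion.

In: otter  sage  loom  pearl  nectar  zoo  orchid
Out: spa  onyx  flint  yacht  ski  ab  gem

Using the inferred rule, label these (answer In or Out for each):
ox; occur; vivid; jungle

The pattern is that an item is 'In' exactly when: has ≥ 2 vowels.

Out, In, In, In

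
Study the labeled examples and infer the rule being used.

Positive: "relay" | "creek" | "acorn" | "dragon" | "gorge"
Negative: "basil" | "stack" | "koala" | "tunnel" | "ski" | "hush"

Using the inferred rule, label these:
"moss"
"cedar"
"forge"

Negative, Positive, Positive

Comparing the two groups points to one rule — contains 'r'.
"moss": no 'r' — fails the rule, so Negative. "cedar": has 'r' — satisfies this, so Positive. "forge": has 'r' — satisfies this, so Positive.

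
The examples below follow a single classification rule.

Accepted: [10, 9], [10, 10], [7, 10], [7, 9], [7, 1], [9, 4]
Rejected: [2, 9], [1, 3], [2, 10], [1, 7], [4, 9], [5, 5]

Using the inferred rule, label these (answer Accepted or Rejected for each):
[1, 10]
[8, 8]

Rejected, Accepted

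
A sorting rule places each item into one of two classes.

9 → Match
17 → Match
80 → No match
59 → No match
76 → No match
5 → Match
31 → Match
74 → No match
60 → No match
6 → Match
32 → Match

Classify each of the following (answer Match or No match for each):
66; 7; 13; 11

All 'Match' examples share one property — at most 32 — and every 'No match' example lacks it.
66 → 66 > 32 → No match. 7 → 7 ≤ 32 → Match. 13 → 13 ≤ 32 → Match. 11 → 11 ≤ 32 → Match.

No match, Match, Match, Match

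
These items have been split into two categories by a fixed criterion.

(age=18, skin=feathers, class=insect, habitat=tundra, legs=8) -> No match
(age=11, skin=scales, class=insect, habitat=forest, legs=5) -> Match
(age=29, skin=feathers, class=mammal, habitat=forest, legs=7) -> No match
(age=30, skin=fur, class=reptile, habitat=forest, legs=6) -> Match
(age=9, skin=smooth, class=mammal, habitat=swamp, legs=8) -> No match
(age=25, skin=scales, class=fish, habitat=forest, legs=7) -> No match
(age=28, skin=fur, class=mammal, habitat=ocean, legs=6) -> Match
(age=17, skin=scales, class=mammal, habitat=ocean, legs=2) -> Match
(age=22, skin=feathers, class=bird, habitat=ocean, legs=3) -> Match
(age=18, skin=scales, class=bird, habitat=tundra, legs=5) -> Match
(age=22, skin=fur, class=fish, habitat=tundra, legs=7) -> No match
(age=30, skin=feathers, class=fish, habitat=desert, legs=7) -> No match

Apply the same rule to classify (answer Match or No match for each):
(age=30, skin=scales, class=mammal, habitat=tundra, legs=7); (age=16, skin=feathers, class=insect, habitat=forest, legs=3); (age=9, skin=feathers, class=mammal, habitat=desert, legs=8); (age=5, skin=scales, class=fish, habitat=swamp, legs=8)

No match, Match, No match, No match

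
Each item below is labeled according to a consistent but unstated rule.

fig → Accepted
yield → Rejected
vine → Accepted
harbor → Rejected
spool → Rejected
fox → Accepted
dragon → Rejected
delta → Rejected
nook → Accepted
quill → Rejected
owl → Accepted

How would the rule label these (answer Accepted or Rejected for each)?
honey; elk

Rejected, Accepted

Every 'Accepted' example satisfies: length ≤ 4. None of the 'Rejected' examples do.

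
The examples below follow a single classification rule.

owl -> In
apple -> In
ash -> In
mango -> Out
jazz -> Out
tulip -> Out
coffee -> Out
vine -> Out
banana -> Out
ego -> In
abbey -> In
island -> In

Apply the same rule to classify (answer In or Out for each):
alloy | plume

In, Out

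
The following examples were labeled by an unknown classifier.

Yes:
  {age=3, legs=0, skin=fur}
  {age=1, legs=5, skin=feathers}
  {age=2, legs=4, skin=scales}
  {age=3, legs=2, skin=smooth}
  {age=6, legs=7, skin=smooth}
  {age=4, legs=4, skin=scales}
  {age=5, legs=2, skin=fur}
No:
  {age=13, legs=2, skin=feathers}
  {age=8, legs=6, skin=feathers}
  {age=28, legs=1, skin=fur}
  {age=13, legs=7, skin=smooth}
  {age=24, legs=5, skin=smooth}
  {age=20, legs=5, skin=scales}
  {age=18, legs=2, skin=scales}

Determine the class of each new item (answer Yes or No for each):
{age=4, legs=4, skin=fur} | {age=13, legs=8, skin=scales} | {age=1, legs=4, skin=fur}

Yes, No, Yes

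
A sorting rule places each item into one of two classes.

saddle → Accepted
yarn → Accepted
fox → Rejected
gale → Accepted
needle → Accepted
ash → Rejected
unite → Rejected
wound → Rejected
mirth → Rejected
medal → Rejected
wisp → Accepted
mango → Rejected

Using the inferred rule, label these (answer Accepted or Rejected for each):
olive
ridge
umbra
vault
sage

Comparing the two groups points to one rule — even length.
olive: length 5 — doesn't qualify, so Rejected.
ridge: length 5 — doesn't qualify, so Rejected.
umbra: length 5 — doesn't qualify, so Rejected.
vault: length 5 — doesn't qualify, so Rejected.
sage: length 4 — checks out, so Accepted.

Rejected, Rejected, Rejected, Rejected, Accepted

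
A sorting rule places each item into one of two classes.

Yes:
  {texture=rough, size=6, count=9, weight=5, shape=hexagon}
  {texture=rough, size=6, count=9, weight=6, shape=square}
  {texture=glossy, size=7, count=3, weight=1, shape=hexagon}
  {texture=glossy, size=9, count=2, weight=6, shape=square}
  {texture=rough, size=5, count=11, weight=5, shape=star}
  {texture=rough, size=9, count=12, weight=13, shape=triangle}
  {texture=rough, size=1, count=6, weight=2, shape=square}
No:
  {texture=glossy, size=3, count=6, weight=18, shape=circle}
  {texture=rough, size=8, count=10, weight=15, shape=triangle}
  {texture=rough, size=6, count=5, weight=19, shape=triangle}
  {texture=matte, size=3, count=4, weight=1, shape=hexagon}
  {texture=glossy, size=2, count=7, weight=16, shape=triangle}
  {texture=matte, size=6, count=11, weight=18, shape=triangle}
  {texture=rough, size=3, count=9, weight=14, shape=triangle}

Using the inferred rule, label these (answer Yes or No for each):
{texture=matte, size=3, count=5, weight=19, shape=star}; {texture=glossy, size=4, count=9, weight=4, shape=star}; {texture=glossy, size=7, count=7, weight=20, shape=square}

A rule that fits every label: size ≠ 3 AND weight ≤ 13 — true of each 'Yes' example, false of each 'No' one.
{texture=matte, size=3, count=5, weight=19, shape=star}: No (size = 3, weight = 19). {texture=glossy, size=4, count=9, weight=4, shape=star}: Yes (size = 4, weight = 4). {texture=glossy, size=7, count=7, weight=20, shape=square}: No (size = 7, weight = 20).

No, Yes, No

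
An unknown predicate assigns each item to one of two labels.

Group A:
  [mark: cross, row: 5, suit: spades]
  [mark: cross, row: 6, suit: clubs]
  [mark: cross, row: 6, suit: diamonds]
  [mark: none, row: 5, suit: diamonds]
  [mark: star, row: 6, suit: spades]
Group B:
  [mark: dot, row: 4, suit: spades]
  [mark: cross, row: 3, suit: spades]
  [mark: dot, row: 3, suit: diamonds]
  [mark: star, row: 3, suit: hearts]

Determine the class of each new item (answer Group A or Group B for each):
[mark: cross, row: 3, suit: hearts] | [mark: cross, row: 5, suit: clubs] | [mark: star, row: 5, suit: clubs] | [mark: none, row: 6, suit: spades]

Group B, Group A, Group A, Group A

The rule appears to be: row ≥ 5.
[mark: cross, row: 3, suit: hearts] → row = 3 → Group B. [mark: cross, row: 5, suit: clubs] → row = 5 → Group A. [mark: star, row: 5, suit: clubs] → row = 5 → Group A. [mark: none, row: 6, suit: spades] → row = 6 → Group A.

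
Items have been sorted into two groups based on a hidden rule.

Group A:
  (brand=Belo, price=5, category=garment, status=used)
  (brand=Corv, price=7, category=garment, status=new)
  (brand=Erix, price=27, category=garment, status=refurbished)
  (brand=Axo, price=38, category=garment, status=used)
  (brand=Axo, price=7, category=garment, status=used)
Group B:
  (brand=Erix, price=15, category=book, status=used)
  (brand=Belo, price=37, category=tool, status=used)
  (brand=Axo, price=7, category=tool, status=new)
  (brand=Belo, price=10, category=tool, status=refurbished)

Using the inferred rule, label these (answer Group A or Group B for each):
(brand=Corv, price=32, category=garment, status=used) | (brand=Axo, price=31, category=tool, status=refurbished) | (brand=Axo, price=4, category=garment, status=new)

Group A, Group B, Group A

'Group A' ⟺ category is garment.
(brand=Corv, price=32, category=garment, status=used) → category is garment → Group A.
(brand=Axo, price=31, category=tool, status=refurbished) → category is tool → Group B.
(brand=Axo, price=4, category=garment, status=new) → category is garment → Group A.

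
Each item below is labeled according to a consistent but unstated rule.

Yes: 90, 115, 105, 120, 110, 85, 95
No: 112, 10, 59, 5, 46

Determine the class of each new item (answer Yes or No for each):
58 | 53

No, No

A rule that fits every label: multiple of 5 AND at least 46 — true of each 'Yes' example, false of each 'No' one.
58 — 58 = 5·11 + 3, 58 ≥ 46, hence No.
53 — 53 = 5·10 + 3, 53 ≥ 46, hence No.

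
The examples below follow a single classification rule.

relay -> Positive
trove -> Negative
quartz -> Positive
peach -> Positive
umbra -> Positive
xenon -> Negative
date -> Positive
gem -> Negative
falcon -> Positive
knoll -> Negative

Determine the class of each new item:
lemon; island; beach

Checking candidate rules against both groups, what survives is: contains 'a'.
lemon: no 'a' — does not fit, so Negative.
island: has 'a' — checks out, so Positive.
beach: has 'a' — checks out, so Positive.

Negative, Positive, Positive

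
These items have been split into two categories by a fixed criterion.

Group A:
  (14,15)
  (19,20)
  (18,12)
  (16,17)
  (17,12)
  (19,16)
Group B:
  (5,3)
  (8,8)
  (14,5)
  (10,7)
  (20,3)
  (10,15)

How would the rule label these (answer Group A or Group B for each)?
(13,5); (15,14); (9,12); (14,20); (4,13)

Group B, Group A, Group B, Group A, Group B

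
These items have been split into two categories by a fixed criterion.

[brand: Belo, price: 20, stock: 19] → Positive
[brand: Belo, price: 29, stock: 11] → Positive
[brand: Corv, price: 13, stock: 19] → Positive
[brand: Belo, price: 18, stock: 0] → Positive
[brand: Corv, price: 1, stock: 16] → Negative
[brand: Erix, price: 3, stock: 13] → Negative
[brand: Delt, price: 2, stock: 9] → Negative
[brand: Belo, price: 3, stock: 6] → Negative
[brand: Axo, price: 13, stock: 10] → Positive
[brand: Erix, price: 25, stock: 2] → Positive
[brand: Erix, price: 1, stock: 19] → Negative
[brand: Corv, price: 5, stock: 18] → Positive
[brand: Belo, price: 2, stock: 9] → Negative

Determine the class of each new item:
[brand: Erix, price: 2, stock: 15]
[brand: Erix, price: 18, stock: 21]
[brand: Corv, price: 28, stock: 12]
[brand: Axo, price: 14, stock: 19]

Negative, Positive, Positive, Positive

The common property of the 'Positive' items is: price ≥ 5. No 'Negative' item has it.
[brand: Erix, price: 2, stock: 15]: price = 2, doesn't match → Negative.
[brand: Erix, price: 18, stock: 21]: price = 18, meets the rule → Positive.
[brand: Corv, price: 28, stock: 12]: price = 28, meets the rule → Positive.
[brand: Axo, price: 14, stock: 19]: price = 14, meets the rule → Positive.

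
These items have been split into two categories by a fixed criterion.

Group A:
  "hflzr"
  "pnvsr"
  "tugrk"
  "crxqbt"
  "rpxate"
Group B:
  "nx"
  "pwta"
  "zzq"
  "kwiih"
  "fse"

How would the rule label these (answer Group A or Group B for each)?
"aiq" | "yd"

Group B, Group B

The rule appears to be: contains 'r'.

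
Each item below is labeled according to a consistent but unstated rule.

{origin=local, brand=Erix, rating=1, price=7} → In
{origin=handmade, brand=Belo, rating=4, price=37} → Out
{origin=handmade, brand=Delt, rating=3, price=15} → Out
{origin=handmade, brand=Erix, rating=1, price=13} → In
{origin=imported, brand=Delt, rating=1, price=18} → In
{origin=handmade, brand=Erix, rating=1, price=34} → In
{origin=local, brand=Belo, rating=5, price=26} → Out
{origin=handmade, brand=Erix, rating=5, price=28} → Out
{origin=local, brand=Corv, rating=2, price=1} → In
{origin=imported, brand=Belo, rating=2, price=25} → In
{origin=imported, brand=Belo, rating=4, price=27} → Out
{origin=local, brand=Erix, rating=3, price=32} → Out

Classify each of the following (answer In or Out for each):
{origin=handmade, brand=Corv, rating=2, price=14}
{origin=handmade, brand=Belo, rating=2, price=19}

In, In

The simplest hypothesis consistent with all the labels is: rating ≤ 2.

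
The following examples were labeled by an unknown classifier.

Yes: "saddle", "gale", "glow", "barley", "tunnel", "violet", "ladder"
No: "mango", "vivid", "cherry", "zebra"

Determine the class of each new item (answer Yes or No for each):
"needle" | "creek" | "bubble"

Yes, No, Yes

One predicate separates the groups cleanly: contains 'l'.
"needle" → has 'l' → Yes.
"creek" → no 'l' → No.
"bubble" → has 'l' → Yes.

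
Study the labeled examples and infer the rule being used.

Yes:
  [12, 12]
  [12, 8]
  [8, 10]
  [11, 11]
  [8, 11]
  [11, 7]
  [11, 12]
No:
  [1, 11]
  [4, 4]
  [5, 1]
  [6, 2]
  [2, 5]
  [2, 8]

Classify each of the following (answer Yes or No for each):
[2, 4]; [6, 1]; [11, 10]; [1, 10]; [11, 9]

The common property of the 'Yes' items is: sum ≥ 18. No 'No' item has it.
[2, 4]: No (2+4 = 6).
[6, 1]: No (6+1 = 7).
[11, 10]: Yes (11+10 = 21).
[1, 10]: No (1+10 = 11).
[11, 9]: Yes (11+9 = 20).

No, No, Yes, No, Yes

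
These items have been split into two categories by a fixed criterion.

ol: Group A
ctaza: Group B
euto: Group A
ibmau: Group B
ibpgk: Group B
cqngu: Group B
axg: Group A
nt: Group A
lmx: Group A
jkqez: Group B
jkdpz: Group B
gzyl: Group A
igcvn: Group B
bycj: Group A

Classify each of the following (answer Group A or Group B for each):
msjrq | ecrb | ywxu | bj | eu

Group B, Group A, Group A, Group A, Group A

The distinguishing property — length ≤ 4 — holds for all the 'Group A' cases and none of the 'Group B' cases.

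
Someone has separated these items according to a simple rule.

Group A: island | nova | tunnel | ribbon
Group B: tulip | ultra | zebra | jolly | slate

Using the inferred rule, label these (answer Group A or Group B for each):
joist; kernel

Group B, Group A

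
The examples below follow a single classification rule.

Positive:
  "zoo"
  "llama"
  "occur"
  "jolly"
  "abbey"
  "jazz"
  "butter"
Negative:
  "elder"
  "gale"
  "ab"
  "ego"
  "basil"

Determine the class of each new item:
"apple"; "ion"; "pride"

Positive, Negative, Negative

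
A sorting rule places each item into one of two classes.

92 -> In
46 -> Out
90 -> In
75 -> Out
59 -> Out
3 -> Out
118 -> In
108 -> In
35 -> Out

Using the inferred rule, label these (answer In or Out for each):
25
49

Out, Out

'In' ⟺ at least 90.
25 — 25 < 90, hence Out. 49 — 49 < 90, hence Out.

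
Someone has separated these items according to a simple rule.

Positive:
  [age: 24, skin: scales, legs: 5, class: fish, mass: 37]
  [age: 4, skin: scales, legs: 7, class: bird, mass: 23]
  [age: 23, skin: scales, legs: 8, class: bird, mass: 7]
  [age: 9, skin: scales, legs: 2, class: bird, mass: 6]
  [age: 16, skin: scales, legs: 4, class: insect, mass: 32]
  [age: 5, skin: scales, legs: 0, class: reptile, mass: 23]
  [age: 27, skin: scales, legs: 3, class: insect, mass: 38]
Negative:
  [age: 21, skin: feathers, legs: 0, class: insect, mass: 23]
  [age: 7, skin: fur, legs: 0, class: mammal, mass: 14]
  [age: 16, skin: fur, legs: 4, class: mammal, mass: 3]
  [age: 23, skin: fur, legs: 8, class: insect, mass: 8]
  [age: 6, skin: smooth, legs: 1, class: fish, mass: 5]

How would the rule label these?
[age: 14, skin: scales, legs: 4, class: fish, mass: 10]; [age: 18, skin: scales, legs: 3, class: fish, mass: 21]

Positive, Positive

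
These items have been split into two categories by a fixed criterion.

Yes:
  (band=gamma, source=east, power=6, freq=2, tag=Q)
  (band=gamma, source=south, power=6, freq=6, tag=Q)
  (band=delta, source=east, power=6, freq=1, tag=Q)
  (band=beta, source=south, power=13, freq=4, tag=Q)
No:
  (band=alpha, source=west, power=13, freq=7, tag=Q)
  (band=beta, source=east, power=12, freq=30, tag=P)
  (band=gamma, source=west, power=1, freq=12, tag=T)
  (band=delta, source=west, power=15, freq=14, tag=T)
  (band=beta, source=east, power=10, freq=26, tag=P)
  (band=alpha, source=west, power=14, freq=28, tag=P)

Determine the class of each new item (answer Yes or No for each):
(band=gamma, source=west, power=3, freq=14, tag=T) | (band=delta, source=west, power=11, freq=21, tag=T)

No, No

Rule: freq ≤ 6. This holds for each 'Yes' example and fails for each 'No' one.
(band=gamma, source=west, power=3, freq=14, tag=T): freq = 14, doesn't qualify → No.
(band=delta, source=west, power=11, freq=21, tag=T): freq = 21, doesn't qualify → No.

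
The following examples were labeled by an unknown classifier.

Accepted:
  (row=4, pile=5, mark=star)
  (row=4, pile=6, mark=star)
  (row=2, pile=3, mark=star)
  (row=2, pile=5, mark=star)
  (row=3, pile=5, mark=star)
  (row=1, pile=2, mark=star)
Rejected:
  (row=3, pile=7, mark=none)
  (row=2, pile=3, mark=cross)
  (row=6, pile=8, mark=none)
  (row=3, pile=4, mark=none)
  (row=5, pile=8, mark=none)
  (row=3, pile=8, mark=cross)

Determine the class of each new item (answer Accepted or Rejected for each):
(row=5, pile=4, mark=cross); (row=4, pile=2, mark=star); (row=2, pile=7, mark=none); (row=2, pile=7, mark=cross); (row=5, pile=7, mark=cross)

Rejected, Accepted, Rejected, Rejected, Rejected

Rule: mark is star. This holds for each 'Accepted' example and fails for each 'Rejected' one.
(row=5, pile=4, mark=cross) → mark is cross → Rejected.
(row=4, pile=2, mark=star) → mark is star → Accepted.
(row=2, pile=7, mark=none) → mark is none → Rejected.
(row=2, pile=7, mark=cross) → mark is cross → Rejected.
(row=5, pile=7, mark=cross) → mark is cross → Rejected.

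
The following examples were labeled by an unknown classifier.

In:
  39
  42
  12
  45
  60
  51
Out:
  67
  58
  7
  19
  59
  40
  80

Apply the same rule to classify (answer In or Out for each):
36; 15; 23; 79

In, In, Out, Out

The rule appears to be: multiple of 3.
In: 36, since 36 = 3·12. In: 15, since 15 = 3·5. Out: 23, since 23 = 3·7 + 2. Out: 79, since 79 = 3·26 + 1.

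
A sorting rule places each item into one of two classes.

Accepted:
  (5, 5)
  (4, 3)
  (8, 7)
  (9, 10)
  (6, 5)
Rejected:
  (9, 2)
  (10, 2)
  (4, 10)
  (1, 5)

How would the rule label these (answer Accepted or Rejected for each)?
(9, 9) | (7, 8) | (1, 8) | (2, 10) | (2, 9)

Accepted, Accepted, Rejected, Rejected, Rejected

The distinguishing property — |first − second| ≤ 1 — holds for all the 'Accepted' cases and none of the 'Rejected' cases.
(9, 9): Accepted (|9−9| = 0). (7, 8): Accepted (|7−8| = 1). (1, 8): Rejected (|1−8| = 7). (2, 10): Rejected (|2−10| = 8). (2, 9): Rejected (|2−9| = 7).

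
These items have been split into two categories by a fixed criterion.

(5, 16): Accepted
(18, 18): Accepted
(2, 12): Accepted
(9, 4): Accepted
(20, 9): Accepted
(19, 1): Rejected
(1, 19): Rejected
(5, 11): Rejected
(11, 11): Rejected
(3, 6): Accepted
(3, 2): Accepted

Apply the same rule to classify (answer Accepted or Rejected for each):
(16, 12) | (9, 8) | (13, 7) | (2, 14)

Accepted, Accepted, Rejected, Accepted

All 'Accepted' examples share one property — product is even — and every 'Rejected' example lacks it.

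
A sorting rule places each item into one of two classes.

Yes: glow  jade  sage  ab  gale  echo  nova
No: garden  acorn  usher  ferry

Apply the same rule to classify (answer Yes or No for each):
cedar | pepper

The rule appears to be: length ≤ 4.
cedar — length 5, hence No. pepper — length 6, hence No.

No, No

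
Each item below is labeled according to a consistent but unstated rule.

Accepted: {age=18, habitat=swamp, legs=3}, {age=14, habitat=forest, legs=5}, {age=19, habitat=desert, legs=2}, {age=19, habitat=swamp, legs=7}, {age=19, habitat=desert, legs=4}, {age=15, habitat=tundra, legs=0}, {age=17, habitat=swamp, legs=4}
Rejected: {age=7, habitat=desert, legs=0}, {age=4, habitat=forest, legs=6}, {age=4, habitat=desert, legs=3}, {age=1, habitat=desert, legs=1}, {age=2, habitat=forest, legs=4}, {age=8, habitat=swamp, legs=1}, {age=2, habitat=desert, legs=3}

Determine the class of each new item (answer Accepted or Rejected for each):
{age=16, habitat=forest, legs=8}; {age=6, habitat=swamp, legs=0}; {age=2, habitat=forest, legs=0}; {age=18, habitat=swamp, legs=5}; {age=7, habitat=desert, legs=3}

Accepted, Rejected, Rejected, Accepted, Rejected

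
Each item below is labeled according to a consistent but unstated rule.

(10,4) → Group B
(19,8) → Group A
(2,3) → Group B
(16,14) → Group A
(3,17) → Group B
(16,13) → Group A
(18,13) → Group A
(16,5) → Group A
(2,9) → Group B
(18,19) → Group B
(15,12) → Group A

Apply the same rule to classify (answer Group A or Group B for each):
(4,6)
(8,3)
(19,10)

The common property of the 'Group A' items is: first > second AND sum ≥ 20. No 'Group B' item has it.

Group B, Group B, Group A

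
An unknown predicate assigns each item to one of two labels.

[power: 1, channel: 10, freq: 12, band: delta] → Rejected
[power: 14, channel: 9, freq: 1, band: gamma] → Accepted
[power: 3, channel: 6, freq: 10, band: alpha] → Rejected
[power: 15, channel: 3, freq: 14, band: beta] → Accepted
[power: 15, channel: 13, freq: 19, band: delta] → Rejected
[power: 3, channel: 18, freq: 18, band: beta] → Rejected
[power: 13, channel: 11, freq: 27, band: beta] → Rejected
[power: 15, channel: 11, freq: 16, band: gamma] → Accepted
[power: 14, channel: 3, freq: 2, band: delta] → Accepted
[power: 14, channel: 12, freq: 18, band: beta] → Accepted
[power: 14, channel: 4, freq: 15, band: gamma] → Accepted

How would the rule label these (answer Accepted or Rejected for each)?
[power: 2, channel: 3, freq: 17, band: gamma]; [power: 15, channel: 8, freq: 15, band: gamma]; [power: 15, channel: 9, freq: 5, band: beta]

Rejected, Accepted, Accepted

The distinguishing property — freq ≤ 18 AND power ≥ 13 — holds for all the 'Accepted' cases and none of the 'Rejected' cases.
[power: 2, channel: 3, freq: 17, band: gamma]: Rejected (freq = 17, power = 2).
[power: 15, channel: 8, freq: 15, band: gamma]: Accepted (freq = 15, power = 15).
[power: 15, channel: 9, freq: 5, band: beta]: Accepted (freq = 5, power = 15).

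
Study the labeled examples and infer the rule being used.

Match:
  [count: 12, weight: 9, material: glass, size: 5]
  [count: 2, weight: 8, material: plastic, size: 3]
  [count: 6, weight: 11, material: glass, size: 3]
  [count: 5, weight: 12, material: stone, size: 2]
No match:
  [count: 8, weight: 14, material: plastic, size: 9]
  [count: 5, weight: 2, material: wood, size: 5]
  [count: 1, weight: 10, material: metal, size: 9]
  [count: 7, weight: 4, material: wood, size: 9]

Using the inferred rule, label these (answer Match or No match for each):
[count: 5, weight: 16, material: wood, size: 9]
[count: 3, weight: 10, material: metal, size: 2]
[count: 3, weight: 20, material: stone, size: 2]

No match, Match, Match

One predicate separates the groups cleanly: weight ≥ 4 AND size ≤ 5.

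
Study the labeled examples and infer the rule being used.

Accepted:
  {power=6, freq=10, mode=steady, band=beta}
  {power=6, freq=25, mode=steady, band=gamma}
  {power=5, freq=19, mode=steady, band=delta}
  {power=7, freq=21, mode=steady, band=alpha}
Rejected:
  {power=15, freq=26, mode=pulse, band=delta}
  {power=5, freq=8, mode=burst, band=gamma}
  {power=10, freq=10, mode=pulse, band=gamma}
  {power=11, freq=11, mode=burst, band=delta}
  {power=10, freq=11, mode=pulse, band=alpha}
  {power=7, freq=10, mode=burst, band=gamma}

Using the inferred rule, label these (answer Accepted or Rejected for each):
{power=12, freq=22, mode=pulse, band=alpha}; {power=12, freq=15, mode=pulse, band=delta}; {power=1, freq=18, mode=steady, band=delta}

Rejected, Rejected, Accepted

'Accepted' ⟺ mode is steady.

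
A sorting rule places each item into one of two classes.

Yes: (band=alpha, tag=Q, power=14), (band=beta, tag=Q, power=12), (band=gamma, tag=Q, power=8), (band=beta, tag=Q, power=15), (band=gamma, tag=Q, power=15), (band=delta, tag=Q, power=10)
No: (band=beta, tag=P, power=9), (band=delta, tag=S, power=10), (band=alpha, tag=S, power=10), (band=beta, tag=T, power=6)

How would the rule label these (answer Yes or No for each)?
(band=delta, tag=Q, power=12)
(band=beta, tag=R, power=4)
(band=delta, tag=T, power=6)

Yes, No, No

Rule: tag is Q. This holds for each 'Yes' example and fails for each 'No' one.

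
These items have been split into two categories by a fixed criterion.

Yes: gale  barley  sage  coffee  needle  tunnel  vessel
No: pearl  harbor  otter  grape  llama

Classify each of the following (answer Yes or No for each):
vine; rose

Every 'Yes' example satisfies: even length AND contains 'e'. None of the 'No' examples do.

Yes, Yes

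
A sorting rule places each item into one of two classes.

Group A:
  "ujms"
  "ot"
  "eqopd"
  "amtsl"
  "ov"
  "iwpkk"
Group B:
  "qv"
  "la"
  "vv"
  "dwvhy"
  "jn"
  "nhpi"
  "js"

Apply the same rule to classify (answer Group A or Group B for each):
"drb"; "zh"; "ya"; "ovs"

Group B, Group B, Group B, Group A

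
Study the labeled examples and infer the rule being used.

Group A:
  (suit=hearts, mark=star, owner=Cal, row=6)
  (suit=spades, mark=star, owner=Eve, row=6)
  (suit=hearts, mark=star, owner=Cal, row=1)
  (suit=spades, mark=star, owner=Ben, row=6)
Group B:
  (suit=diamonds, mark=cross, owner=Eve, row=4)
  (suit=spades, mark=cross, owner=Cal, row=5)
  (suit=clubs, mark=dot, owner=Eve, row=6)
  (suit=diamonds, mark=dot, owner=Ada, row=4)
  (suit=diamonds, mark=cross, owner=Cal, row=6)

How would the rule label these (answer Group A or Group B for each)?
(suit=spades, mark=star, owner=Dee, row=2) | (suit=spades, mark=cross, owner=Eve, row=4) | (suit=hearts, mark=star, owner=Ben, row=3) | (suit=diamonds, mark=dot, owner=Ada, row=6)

The rule appears to be: mark is star.

Group A, Group B, Group A, Group B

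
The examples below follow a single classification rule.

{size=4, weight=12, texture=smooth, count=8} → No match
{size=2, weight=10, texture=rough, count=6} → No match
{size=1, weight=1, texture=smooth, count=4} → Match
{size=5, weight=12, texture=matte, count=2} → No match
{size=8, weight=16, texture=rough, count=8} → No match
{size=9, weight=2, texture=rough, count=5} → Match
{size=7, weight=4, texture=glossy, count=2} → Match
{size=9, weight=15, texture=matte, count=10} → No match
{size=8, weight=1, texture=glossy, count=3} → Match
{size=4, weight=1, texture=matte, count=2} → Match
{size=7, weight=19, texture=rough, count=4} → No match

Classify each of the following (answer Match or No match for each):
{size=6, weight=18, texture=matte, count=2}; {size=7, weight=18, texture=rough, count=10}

No match, No match

One predicate separates the groups cleanly: weight ≤ 4.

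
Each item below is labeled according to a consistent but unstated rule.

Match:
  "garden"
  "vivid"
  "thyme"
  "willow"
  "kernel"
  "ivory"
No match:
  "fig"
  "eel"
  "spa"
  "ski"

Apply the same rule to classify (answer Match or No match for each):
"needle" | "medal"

Match, Match

All 'Match' examples share one property — length ≥ 5 — and every 'No match' example lacks it.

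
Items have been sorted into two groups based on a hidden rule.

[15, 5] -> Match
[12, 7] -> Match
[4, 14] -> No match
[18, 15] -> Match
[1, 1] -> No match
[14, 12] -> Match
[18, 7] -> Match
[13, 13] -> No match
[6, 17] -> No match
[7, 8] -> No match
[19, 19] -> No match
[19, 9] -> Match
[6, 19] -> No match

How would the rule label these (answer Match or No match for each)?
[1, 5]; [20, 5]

Every 'Match' example satisfies: first > second. None of the 'No match' examples do.
[1, 5]: No match (1 < 5). [20, 5]: Match (20 > 5).

No match, Match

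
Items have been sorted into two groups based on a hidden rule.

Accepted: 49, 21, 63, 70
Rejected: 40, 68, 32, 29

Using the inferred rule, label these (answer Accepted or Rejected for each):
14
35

Checking candidate rules against both groups, what survives is: multiple of 7.
Accepted: 14, since 14 = 7·2.
Accepted: 35, since 35 = 7·5.

Accepted, Accepted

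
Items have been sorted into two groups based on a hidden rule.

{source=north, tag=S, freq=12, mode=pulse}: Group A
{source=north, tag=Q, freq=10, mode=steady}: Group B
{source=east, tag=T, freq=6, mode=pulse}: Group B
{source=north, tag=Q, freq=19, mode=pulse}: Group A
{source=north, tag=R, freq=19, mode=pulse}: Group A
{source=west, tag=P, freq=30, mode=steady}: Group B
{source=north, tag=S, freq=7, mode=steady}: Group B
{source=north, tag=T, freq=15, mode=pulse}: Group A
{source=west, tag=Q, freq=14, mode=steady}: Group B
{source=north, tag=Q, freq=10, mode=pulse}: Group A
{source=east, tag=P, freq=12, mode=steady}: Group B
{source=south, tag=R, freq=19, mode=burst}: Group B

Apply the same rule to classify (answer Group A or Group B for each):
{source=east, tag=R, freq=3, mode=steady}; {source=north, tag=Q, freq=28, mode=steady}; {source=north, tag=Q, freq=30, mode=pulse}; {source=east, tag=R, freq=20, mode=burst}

Group B, Group B, Group A, Group B

The classifier is using: source is north AND mode is pulse.
{source=east, tag=R, freq=3, mode=steady} → source is east, mode is steady → Group B. {source=north, tag=Q, freq=28, mode=steady} → source is north, mode is steady → Group B. {source=north, tag=Q, freq=30, mode=pulse} → source is north, mode is pulse → Group A. {source=east, tag=R, freq=20, mode=burst} → source is east, mode is burst → Group B.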